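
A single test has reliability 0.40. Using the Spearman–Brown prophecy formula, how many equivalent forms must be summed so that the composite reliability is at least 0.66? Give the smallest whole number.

k ≥ ρ*(1−ρ₁)/(ρ₁(1−ρ*)) = 0.66·0.60 / (0.40·0.34) = 2.912.
Smallest integer k = 3.

3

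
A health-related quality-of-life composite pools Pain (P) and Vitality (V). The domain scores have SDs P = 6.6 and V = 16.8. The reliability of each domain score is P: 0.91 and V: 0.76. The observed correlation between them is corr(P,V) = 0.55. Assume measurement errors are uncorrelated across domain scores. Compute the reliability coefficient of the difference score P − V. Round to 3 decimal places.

Var(P−V) = 6.6² + 16.8² − 2·6.6·16.8·0.55 = 325.8 − 121.968 = 203.832.
Under uncorrelated errors the observed covariances equal the true-score covariances, so only the own-variance terms attenuate.
True-score variance = [6.6²·0.91 + 16.8²·0.76] − 121.968 = 254.142 − 121.968 = 132.174.
Reliability = 132.174 / 203.832 = 0.648.

0.648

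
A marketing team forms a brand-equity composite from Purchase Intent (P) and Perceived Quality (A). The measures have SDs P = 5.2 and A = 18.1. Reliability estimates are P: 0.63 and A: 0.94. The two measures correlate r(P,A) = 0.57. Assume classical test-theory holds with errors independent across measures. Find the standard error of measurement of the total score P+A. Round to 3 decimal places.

5.446

Var(total) = 354.65 + 107.297 = 461.947.
True-score variance = 324.989 + 107.297 = 432.285, so reliability = 0.9358.
Error variance = 461.947 − 432.285 = 29.6614; SEM = √29.6614 = 5.446.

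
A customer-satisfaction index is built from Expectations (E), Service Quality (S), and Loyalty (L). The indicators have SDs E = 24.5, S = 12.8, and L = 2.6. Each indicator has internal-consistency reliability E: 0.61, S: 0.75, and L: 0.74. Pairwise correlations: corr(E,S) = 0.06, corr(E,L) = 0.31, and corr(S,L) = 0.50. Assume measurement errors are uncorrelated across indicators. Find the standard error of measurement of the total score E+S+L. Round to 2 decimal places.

16.64

Var(total) = 770.85 + 110.406 = 881.256.
True-score variance = 494.035 + 110.406 = 604.441, so reliability = 0.6859.
Error variance = 881.256 − 604.441 = 276.815; SEM = √276.815 = 16.64.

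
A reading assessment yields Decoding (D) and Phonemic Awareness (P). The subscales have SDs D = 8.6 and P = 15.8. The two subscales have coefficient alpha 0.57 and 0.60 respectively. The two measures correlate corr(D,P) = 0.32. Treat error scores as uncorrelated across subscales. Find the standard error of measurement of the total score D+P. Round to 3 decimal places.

11.474

Var(total) = 323.6 + 86.9632 = 410.563.
True-score variance = 191.941 + 86.9632 = 278.904, so reliability = 0.6793.
Error variance = 410.563 − 278.904 = 131.659; SEM = √131.659 = 11.474.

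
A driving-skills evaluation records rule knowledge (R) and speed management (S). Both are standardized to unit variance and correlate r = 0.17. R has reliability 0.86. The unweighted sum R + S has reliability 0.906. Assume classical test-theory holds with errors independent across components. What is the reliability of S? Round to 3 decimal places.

0.920

Var(R+S) = 2 + 2·0.17 = 2.340.
True-score variance = ρ_R + ρ_S + 2·0.17, so 0.906 = (0.86 + ρ_S + 0.34) / 2.340.
ρ_S = 0.906·2.340 − 0.86 − 0.34 = 0.920.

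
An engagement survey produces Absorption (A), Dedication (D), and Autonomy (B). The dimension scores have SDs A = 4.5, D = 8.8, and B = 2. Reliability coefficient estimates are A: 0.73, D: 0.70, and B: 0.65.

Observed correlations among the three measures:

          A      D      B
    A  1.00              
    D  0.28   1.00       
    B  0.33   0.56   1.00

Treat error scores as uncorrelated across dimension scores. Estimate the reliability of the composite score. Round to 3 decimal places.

Var(A+D+B) = 4.5² + 8.8² + 2² + 2·[4.5·8.8·0.28 + 4.5·2·0.33 + 8.8·2·0.56] = 101.69 + 47.828 = 149.518.
Under uncorrelated errors the observed covariances equal the true-score covariances, so only the own-variance terms attenuate.
True-score variance = [4.5²·0.73 + 8.8²·0.70 + 2²·0.65] + 47.828 = 71.5905 + 47.828 = 119.419.
Reliability = 119.419 / 149.518 = 0.799.

0.799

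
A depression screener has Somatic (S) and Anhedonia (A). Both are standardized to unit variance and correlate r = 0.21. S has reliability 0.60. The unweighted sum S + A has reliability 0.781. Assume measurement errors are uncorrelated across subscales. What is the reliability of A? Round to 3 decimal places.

Var(S+A) = 2 + 2·0.21 = 2.420.
True-score variance = ρ_S + ρ_A + 2·0.21, so 0.781 = (0.60 + ρ_A + 0.42) / 2.420.
ρ_A = 0.781·2.420 − 0.60 − 0.42 = 0.870.

0.870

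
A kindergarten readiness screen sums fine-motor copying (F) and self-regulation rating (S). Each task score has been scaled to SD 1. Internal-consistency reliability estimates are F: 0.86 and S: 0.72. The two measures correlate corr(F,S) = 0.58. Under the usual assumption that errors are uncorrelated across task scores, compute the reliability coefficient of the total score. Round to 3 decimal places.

0.867

Var(F+S) = 2 + 2·[0.58] = 2 + 1.16 = 3.16.
Because errors are independent across components, Cov(Tᵢ,Tⱼ) = Cov(Xᵢ,Xⱼ); the off-diagonal part of the true-score variance is the same as above.
True-score variance = [0.86 + 0.72] + 1.16 = 1.58 + 1.16 = 2.74.
Reliability = 2.74 / 3.16 = 0.867.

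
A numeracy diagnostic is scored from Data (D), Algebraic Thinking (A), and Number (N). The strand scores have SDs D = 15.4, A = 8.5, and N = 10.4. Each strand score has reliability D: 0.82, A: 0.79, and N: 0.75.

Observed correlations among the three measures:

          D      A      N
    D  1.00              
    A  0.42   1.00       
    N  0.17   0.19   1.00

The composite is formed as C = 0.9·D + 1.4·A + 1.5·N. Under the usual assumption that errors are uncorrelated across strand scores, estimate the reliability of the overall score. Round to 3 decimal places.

Var(C) = 0.9²·15.4² + 1.4²·8.5² + 1.5²·10.4² + 2·[1.26·15.4·8.5·0.42 + 1.35·15.4·10.4·0.17 + 2.1·8.5·10.4·0.19] = 577.07 + 282.601 = 859.671.
Under uncorrelated errors the observed covariances equal the true-score covariances, so only the own-variance terms attenuate.
True-score variance = [0.9²·15.4²·0.82 + 1.4²·8.5²·0.79 + 1.5²·10.4²·0.75] + 282.601 = 451.914 + 282.601 = 734.515.
Reliability = 734.515 / 859.671 = 0.854.

0.854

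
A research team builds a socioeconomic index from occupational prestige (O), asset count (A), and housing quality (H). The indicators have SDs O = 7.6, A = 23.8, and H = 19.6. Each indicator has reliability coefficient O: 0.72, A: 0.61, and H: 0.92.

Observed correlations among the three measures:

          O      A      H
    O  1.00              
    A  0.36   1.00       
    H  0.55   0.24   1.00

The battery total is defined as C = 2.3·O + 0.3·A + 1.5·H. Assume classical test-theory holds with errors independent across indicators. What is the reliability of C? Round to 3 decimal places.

0.912

Var(C) = 2.3²·7.6² + 0.3²·23.8² + 1.5²·19.6² + 2·[0.69·7.6·23.8·0.36 + 3.45·7.6·19.6·0.55 + 0.45·23.8·19.6·0.24] = 1220.89 + 755.924 = 1976.81.
With uncorrelated errors the cross-covariances are all true-score covariance, so they carry over unchanged; only the diagonal terms shrink to ρᵢσᵢ².
True-score variance = [2.3²·7.6²·0.72 + 0.3²·23.8²·0.61 + 1.5²·19.6²·0.92] + 755.924 = 1046.31 + 755.924 = 1802.23.
Reliability = 1802.23 / 1976.81 = 0.912.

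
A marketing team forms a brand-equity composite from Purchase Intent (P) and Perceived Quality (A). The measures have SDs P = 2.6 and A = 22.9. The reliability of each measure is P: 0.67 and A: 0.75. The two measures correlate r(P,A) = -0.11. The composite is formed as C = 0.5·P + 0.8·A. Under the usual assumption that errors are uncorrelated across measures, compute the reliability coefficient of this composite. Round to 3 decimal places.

Var(C) = 0.5²·2.6² + 0.8²·22.9² + 2·[0.4·2.6·22.9·(-0.11)] = 337.312 − 5.23952 = 332.073.
With uncorrelated errors the cross-covariances are all true-score covariance, so they carry over unchanged; only the diagonal terms shrink to ρᵢσᵢ².
True-score variance = [0.5²·2.6²·0.67 + 0.8²·22.9²·0.75] − 5.23952 = 252.849 − 5.23952 = 247.61.
Reliability = 247.61 / 332.073 = 0.746.

0.746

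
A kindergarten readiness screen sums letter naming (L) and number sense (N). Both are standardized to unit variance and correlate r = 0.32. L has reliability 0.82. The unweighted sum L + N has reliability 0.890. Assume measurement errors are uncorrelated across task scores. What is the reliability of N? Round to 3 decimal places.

0.890

Var(L+N) = 2 + 2·0.32 = 2.640.
True-score variance = ρ_L + ρ_N + 2·0.32, so 0.890 = (0.82 + ρ_N + 0.64) / 2.640.
ρ_N = 0.890·2.640 − 0.82 − 0.64 = 0.890.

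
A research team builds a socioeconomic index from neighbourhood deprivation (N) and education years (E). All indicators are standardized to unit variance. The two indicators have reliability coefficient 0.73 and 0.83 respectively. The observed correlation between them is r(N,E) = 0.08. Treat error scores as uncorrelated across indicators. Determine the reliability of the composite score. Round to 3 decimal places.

Var(N+E) = 2 + 2·[0.08] = 2 + 0.16 = 2.16.
Because errors are independent across components, Cov(Tᵢ,Tⱼ) = Cov(Xᵢ,Xⱼ); the off-diagonal part of the true-score variance is the same as above.
True-score variance = [0.73 + 0.83] + 0.16 = 1.56 + 0.16 = 1.72.
Reliability = 1.72 / 2.16 = 0.796.

0.796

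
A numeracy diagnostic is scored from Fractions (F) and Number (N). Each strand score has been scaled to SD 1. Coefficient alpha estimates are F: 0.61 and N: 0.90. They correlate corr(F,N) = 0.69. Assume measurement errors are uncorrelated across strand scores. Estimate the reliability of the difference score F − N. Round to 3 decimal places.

Var(F−N) = 1 + 1 − 2·0.69 = 2 − 1.38 = 0.62.
Under uncorrelated errors the observed covariances equal the true-score covariances, so only the own-variance terms attenuate.
True-score variance = [0.61 + 0.90] − 1.38 = 1.51 − 1.38 = 0.13.
Reliability = 0.13 / 0.62 = 0.210.

0.210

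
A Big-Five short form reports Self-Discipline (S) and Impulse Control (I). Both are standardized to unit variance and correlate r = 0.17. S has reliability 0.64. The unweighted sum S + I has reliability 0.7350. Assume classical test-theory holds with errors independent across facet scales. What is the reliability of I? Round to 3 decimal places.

0.740

Var(S+I) = 2 + 2·0.17 = 2.340.
True-score variance = ρ_S + ρ_I + 2·0.17, so 0.7350 = (0.64 + ρ_I + 0.34) / 2.340.
ρ_I = 0.7350·2.340 − 0.64 − 0.34 = 0.740.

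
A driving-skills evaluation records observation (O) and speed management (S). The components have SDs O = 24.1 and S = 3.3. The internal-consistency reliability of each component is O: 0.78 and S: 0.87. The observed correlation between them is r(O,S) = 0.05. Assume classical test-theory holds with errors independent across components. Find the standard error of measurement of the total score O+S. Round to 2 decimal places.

11.37

Var(total) = 591.7 + 7.953 = 599.653.
True-score variance = 462.506 + 7.953 = 470.459, so reliability = 0.7846.
Error variance = 599.653 − 470.459 = 129.194; SEM = √129.194 = 11.37.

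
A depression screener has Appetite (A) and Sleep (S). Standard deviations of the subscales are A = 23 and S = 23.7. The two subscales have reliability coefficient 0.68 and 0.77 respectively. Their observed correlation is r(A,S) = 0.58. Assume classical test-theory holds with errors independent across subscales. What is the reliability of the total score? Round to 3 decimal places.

Var(A+S) = 23² + 23.7² + 2·[23·23.7·0.58] = 1090.69 + 632.316 = 1723.01.
Because errors are independent across components, Cov(Tᵢ,Tⱼ) = Cov(Xᵢ,Xⱼ); the off-diagonal part of the true-score variance is the same as above.
True-score variance = [23²·0.68 + 23.7²·0.77] + 632.316 = 792.221 + 632.316 = 1424.54.
Reliability = 1424.54 / 1723.01 = 0.827.

0.827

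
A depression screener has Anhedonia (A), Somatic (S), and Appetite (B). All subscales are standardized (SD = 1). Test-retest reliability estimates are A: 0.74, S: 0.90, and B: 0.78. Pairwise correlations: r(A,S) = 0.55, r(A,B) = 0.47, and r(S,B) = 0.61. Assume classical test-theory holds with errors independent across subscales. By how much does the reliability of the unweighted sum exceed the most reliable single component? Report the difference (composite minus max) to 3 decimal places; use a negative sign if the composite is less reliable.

0.007

Var(sum) = 3 + 3.26 = 6.26; true-score variance = 2.42 + 3.26 = 5.68; composite reliability = 0.9073.
Max component reliability = 0.9000.
Difference = 0.9073 − 0.9000 = 0.007.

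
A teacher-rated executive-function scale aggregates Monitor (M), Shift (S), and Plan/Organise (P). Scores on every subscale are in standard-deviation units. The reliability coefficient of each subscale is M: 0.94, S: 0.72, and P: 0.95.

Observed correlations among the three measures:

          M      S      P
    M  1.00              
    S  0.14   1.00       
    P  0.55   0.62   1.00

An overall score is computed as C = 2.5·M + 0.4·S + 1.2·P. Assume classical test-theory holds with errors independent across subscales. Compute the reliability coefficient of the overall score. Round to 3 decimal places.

Var(C) = 2.5² + 0.4² + 1.2² + 2·[0.14 + 3·0.55 + 0.48·0.62] = 7.85 + 4.1752 = 12.0252.
With uncorrelated errors the cross-covariances are all true-score covariance, so they carry over unchanged; only the diagonal terms shrink to ρᵢσᵢ².
True-score variance = [2.5²·0.94 + 0.4²·0.72 + 1.2²·0.95] + 4.1752 = 7.3582 + 4.1752 = 11.5334.
Reliability = 11.5334 / 12.0252 = 0.959.

0.959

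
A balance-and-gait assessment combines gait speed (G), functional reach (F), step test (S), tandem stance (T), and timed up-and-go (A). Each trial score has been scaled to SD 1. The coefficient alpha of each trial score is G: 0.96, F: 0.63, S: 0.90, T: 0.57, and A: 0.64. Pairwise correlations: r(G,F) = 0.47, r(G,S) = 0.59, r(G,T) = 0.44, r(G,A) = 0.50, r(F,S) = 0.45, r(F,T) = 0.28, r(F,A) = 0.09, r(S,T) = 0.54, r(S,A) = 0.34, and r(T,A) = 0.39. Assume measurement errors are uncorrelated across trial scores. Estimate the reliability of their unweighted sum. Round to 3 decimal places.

Var(G+F+S+T+A) = 5 + 2·[0.47 + 0.59 + 0.44 + 0.50 + 0.45 + 0.28 + 0.09 + 0.54 + 0.34 + 0.39] = 5 + 8.18 = 13.18.
With uncorrelated errors the cross-covariances are all true-score covariance, so they carry over unchanged; only the diagonal terms shrink to ρᵢσᵢ².
True-score variance = [0.96 + 0.63 + 0.90 + 0.57 + 0.64] + 8.18 = 3.7 + 8.18 = 11.88.
Reliability = 11.88 / 13.18 = 0.901.

0.901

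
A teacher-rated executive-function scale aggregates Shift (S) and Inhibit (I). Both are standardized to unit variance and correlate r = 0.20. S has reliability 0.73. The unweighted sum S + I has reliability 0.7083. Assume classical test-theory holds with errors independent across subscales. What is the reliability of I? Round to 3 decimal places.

0.570

Var(S+I) = 2 + 2·0.20 = 2.400.
True-score variance = ρ_S + ρ_I + 2·0.20, so 0.7083 = (0.73 + ρ_I + 0.40) / 2.400.
ρ_I = 0.7083·2.400 − 0.73 − 0.40 = 0.570.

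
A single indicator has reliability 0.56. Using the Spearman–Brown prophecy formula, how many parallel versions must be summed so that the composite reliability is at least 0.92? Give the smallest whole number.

k ≥ ρ*(1−ρ₁)/(ρ₁(1−ρ*)) = 0.92·0.44 / (0.56·0.08) = 9.036.
Smallest integer k = 10.

10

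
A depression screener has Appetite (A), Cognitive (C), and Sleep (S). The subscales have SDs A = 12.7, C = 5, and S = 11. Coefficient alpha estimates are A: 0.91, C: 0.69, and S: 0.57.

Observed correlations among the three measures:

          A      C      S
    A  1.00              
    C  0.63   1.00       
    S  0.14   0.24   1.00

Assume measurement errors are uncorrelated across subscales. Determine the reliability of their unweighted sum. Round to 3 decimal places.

Var(A+C+S) = 12.7² + 5² + 11² + 2·[12.7·5·0.63 + 12.7·11·0.14 + 5·11·0.24] = 307.29 + 145.526 = 452.816.
Because errors are independent across components, Cov(Tᵢ,Tⱼ) = Cov(Xᵢ,Xⱼ); the off-diagonal part of the true-score variance is the same as above.
True-score variance = [12.7²·0.91 + 5²·0.69 + 11²·0.57] + 145.526 = 232.994 + 145.526 = 378.52.
Reliability = 378.52 / 452.816 = 0.836.

0.836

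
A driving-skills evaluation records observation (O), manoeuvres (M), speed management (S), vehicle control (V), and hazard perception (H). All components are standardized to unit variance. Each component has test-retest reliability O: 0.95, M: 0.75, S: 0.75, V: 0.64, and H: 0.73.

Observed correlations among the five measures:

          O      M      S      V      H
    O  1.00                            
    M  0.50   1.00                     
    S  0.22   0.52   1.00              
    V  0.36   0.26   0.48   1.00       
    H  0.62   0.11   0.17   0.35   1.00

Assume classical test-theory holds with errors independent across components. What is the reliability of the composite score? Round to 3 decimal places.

Var(O+M+S+V+H) = 5 + 2·[0.50 + 0.22 + 0.36 + 0.62 + 0.52 + 0.26 + 0.11 + 0.48 + 0.17 + 0.35] = 5 + 7.18 = 12.18.
Because errors are independent across components, Cov(Tᵢ,Tⱼ) = Cov(Xᵢ,Xⱼ); the off-diagonal part of the true-score variance is the same as above.
True-score variance = [0.95 + 0.75 + 0.75 + 0.64 + 0.73] + 7.18 = 3.82 + 7.18 = 11.
Reliability = 11 / 12.18 = 0.903.

0.903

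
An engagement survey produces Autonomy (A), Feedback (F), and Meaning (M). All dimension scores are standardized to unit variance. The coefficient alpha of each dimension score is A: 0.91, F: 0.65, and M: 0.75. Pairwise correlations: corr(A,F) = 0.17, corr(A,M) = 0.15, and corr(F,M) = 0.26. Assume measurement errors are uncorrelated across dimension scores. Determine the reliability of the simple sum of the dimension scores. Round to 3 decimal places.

Var(A+F+M) = 3 + 2·[0.17 + 0.15 + 0.26] = 3 + 1.16 = 4.16.
With uncorrelated errors the cross-covariances are all true-score covariance, so they carry over unchanged; only the diagonal terms shrink to ρᵢσᵢ².
True-score variance = [0.91 + 0.65 + 0.75] + 1.16 = 2.31 + 1.16 = 3.47.
Reliability = 3.47 / 4.16 = 0.834.

0.834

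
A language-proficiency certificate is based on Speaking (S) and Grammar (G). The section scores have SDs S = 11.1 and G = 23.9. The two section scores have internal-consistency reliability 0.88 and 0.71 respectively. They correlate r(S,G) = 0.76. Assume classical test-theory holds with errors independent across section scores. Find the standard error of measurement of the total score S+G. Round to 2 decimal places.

13.43

Var(total) = 694.42 + 403.241 = 1097.66.
True-score variance = 513.984 + 403.241 = 917.225, so reliability = 0.8356.
Error variance = 1097.66 − 917.225 = 180.436; SEM = √180.436 = 13.43.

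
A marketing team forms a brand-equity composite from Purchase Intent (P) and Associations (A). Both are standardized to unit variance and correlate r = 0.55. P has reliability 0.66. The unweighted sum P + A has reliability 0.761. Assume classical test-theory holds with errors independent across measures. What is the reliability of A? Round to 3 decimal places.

0.599

Var(P+A) = 2 + 2·0.55 = 3.100.
True-score variance = ρ_P + ρ_A + 2·0.55, so 0.761 = (0.66 + ρ_A + 1.10) / 3.100.
ρ_A = 0.761·3.100 − 0.66 − 1.10 = 0.599.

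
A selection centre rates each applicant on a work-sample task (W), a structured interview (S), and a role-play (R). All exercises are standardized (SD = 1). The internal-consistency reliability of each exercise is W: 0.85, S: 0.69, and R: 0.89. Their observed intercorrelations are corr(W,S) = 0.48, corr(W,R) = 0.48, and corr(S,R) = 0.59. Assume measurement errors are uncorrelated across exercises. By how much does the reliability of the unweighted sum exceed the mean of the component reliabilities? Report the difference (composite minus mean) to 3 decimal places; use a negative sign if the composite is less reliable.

0.097

Var(sum) = 3 + 3.1 = 6.1; true-score variance = 2.43 + 3.1 = 5.53; composite reliability = 0.9066.
Mean component reliability = 0.8100.
Difference = 0.9066 − 0.8100 = 0.097.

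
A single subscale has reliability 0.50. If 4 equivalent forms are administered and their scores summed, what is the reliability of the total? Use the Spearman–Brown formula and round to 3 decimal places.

0.800

ρ_k = kρ / (1 + (k−1)ρ) = 4·0.50 / (1 + 3·0.50) = 2.000 / 2.500 = 0.800.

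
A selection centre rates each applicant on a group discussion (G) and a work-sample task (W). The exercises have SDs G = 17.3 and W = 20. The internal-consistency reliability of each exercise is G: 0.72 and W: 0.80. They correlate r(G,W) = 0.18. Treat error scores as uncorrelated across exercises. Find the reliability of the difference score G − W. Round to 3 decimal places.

0.715

Var(G−W) = 17.3² + 20² − 2·17.3·20·0.18 = 699.29 − 124.56 = 574.73.
Under uncorrelated errors the observed covariances equal the true-score covariances, so only the own-variance terms attenuate.
True-score variance = [17.3²·0.72 + 20²·0.80] − 124.56 = 535.489 − 124.56 = 410.929.
Reliability = 410.929 / 574.73 = 0.715.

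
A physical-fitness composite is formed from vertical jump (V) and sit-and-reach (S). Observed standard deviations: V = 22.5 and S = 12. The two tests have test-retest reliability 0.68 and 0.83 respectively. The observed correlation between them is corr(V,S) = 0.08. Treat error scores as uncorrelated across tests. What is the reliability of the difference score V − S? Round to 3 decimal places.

0.693

Var(V−S) = 22.5² + 12² − 2·22.5·12·0.08 = 650.25 − 43.2 = 607.05.
Under uncorrelated errors the observed covariances equal the true-score covariances, so only the own-variance terms attenuate.
True-score variance = [22.5²·0.68 + 12²·0.83] − 43.2 = 463.77 − 43.2 = 420.57.
Reliability = 420.57 / 607.05 = 0.693.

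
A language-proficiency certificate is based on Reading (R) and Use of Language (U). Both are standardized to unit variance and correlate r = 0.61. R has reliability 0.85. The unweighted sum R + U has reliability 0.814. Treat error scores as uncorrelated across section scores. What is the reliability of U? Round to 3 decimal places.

0.551

Var(R+U) = 2 + 2·0.61 = 3.220.
True-score variance = ρ_R + ρ_U + 2·0.61, so 0.814 = (0.85 + ρ_U + 1.22) / 3.220.
ρ_U = 0.814·3.220 − 0.85 − 1.22 = 0.551.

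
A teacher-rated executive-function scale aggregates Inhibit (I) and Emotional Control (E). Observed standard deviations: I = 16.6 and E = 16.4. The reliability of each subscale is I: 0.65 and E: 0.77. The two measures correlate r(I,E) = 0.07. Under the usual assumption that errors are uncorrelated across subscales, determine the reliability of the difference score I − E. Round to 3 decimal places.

0.687

Var(I−E) = 16.6² + 16.4² − 2·16.6·16.4·0.07 = 544.52 − 38.1136 = 506.406.
Under uncorrelated errors the observed covariances equal the true-score covariances, so only the own-variance terms attenuate.
True-score variance = [16.6²·0.65 + 16.4²·0.77] − 38.1136 = 386.213 − 38.1136 = 348.1.
Reliability = 348.1 / 506.406 = 0.687.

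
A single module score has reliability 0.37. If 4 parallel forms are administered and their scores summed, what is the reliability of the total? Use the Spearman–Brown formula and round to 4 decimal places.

ρ_k = kρ / (1 + (k−1)ρ) = 4·0.37 / (1 + 3·0.37) = 1.480 / 2.110 = 0.7014.

0.7014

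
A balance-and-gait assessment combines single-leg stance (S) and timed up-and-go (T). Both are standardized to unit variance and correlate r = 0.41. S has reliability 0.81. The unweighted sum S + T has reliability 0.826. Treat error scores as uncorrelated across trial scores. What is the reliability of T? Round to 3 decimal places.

Var(S+T) = 2 + 2·0.41 = 2.820.
True-score variance = ρ_S + ρ_T + 2·0.41, so 0.826 = (0.81 + ρ_T + 0.82) / 2.820.
ρ_T = 0.826·2.820 − 0.81 − 0.82 = 0.699.

0.699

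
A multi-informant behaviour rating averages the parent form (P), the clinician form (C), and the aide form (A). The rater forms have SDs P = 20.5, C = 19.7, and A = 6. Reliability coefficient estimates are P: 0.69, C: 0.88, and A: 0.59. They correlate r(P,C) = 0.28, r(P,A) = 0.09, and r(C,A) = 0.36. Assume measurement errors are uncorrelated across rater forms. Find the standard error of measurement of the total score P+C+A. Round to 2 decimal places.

13.84

Var(total) = 844.34 + 333.4 = 1177.74.
True-score variance = 652.732 + 333.4 = 986.132, so reliability = 0.8373.
Error variance = 1177.74 − 986.132 = 191.608; SEM = √191.608 = 13.84.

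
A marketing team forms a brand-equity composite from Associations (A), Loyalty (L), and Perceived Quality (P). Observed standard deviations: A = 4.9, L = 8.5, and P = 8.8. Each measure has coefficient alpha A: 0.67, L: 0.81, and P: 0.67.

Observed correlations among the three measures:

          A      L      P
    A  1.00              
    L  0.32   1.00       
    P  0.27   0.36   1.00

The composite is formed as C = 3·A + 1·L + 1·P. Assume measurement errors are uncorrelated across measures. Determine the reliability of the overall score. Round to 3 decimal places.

0.806

Var(C) = 3²·4.9² + 8.5² + 8.8² + 2·[3·4.9·8.5·0.32 + 3·4.9·8.8·0.27 + 8.5·8.8·0.36] = 365.78 + 203.678 = 569.458.
Because errors are independent across components, Cov(Tᵢ,Tⱼ) = Cov(Xᵢ,Xⱼ); the off-diagonal part of the true-score variance is the same as above.
True-score variance = [3²·4.9²·0.67 + 8.5²·0.81 + 8.8²·0.67] + 203.678 = 255.188 + 203.678 = 458.866.
Reliability = 458.866 / 569.458 = 0.806.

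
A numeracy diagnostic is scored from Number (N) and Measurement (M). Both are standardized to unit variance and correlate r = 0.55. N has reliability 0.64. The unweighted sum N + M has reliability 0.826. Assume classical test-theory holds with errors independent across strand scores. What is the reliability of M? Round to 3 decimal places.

Var(N+M) = 2 + 2·0.55 = 3.100.
True-score variance = ρ_N + ρ_M + 2·0.55, so 0.826 = (0.64 + ρ_M + 1.10) / 3.100.
ρ_M = 0.826·3.100 − 0.64 − 1.10 = 0.821.

0.821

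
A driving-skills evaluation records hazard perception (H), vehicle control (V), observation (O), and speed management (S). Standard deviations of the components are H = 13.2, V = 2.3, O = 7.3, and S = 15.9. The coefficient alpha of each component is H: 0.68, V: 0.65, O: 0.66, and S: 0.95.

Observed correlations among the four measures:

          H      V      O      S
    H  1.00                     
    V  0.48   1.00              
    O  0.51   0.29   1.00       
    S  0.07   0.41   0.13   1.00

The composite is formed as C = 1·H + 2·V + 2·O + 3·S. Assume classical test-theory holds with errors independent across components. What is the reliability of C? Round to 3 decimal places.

0.927

Var(C) = 13.2² + 2²·2.3² + 2²·7.3² + 3²·15.9² + 2·[2·13.2·2.3·0.48 + 2·13.2·7.3·0.51 + 3·13.2·15.9·0.07 + 4·2.3·7.3·0.29 + 6·2.3·15.9·0.41 + 6·7.3·15.9·0.13] = 2683.85 + 742.962 = 3426.81.
With uncorrelated errors the cross-covariances are all true-score covariance, so they carry over unchanged; only the diagonal terms shrink to ρᵢσᵢ².
True-score variance = [13.2²·0.68 + 2²·2.3²·0.65 + 2²·7.3²·0.66 + 3²·15.9²·0.95] + 742.962 = 2434.45 + 742.962 = 3177.41.
Reliability = 3177.41 / 3426.81 = 0.927.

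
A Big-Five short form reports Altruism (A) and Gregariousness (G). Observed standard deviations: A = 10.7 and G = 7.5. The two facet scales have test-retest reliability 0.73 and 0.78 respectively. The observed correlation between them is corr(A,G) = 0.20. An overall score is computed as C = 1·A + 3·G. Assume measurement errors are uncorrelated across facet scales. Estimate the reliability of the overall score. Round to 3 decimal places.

0.802

Var(C) = 10.7² + 3²·7.5² + 2·[3·10.7·7.5·0.20] = 620.74 + 96.3 = 717.04.
Because errors are independent across components, Cov(Tᵢ,Tⱼ) = Cov(Xᵢ,Xⱼ); the off-diagonal part of the true-score variance is the same as above.
True-score variance = [10.7²·0.73 + 3²·7.5²·0.78] + 96.3 = 478.453 + 96.3 = 574.753.
Reliability = 574.753 / 717.04 = 0.802.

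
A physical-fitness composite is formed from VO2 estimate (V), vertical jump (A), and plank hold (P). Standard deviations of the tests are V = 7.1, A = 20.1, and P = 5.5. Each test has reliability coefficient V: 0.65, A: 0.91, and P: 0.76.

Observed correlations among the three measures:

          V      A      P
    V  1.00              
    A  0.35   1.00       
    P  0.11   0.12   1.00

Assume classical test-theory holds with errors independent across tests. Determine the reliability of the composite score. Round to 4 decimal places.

Var(V+A+P) = 7.1² + 20.1² + 5.5² + 2·[7.1·20.1·0.35 + 7.1·5.5·0.11 + 20.1·5.5·0.12] = 484.67 + 135.02 = 619.69.
Under uncorrelated errors the observed covariances equal the true-score covariances, so only the own-variance terms attenuate.
True-score variance = [7.1²·0.65 + 20.1²·0.91 + 5.5²·0.76] + 135.02 = 423.406 + 135.02 = 558.426.
Reliability = 558.426 / 619.69 = 0.9011.

0.9011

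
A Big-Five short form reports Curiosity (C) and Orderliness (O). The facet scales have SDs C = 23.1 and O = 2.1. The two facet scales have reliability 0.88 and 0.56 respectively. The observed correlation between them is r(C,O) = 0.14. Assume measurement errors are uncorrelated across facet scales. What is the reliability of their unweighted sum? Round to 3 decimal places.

0.880

Var(C+O) = 23.1² + 2.1² + 2·[23.1·2.1·0.14] = 538.02 + 13.5828 = 551.603.
Because errors are independent across components, Cov(Tᵢ,Tⱼ) = Cov(Xᵢ,Xⱼ); the off-diagonal part of the true-score variance is the same as above.
True-score variance = [23.1²·0.88 + 2.1²·0.56] + 13.5828 = 472.046 + 13.5828 = 485.629.
Reliability = 485.629 / 551.603 = 0.880.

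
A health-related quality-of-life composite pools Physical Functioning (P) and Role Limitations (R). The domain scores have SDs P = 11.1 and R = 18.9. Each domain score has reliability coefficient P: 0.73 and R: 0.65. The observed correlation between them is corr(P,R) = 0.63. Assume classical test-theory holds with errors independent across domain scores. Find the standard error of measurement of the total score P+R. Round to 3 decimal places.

12.581

Var(total) = 480.42 + 264.335 = 744.755.
True-score variance = 322.13 + 264.335 = 586.465, so reliability = 0.7875.
Error variance = 744.755 − 586.465 = 158.29; SEM = √158.29 = 12.581.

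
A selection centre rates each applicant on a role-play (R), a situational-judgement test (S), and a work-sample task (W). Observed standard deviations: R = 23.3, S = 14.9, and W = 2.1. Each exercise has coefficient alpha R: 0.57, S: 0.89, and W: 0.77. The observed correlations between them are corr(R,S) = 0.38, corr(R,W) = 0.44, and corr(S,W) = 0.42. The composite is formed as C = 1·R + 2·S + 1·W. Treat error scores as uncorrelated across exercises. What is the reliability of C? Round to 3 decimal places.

Var(C) = 23.3² + 2²·14.9² + 2.1² + 2·[2·23.3·14.9·0.38 + 23.3·2.1·0.44 + 2·14.9·2.1·0.42] = 1435.34 + 623.324 = 2058.66.
With uncorrelated errors the cross-covariances are all true-score covariance, so they carry over unchanged; only the diagonal terms shrink to ρᵢσᵢ².
True-score variance = [23.3²·0.57 + 2²·14.9²·0.89 + 2.1²·0.77] + 623.324 = 1103.2 + 623.324 = 1726.52.
Reliability = 1726.52 / 2058.66 = 0.839.

0.839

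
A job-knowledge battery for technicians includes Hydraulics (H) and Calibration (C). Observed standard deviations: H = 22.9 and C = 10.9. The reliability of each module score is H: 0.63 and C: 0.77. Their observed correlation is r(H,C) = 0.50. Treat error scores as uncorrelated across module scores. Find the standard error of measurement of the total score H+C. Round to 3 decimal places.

Var(total) = 643.22 + 249.61 = 892.83.
True-score variance = 421.862 + 249.61 = 671.472, so reliability = 0.7521.
Error variance = 892.83 − 671.472 = 221.358; SEM = √221.358 = 14.878.

14.878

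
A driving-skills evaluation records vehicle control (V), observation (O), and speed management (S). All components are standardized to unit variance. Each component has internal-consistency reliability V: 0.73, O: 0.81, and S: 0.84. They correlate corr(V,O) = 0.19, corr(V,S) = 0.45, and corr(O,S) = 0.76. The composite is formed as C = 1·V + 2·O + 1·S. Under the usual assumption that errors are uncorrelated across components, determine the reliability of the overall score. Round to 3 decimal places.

0.889

Var(C) = 1 + 2² + 1 + 2·[2·0.19 + 0.45 + 2·0.76] = 6 + 4.7 = 10.7.
Because errors are independent across components, Cov(Tᵢ,Tⱼ) = Cov(Xᵢ,Xⱼ); the off-diagonal part of the true-score variance is the same as above.
True-score variance = [0.73 + 2²·0.81 + 0.84] + 4.7 = 4.81 + 4.7 = 9.51.
Reliability = 9.51 / 10.7 = 0.889.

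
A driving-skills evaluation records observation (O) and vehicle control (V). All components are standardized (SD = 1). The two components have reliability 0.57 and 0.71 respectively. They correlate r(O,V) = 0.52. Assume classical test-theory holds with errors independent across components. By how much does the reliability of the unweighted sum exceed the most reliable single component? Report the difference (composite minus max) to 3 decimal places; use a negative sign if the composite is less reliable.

Var(sum) = 2 + 1.04 = 3.04; true-score variance = 1.28 + 1.04 = 2.32; composite reliability = 0.7632.
Max component reliability = 0.7100.
Difference = 0.7632 − 0.7100 = 0.053.

0.053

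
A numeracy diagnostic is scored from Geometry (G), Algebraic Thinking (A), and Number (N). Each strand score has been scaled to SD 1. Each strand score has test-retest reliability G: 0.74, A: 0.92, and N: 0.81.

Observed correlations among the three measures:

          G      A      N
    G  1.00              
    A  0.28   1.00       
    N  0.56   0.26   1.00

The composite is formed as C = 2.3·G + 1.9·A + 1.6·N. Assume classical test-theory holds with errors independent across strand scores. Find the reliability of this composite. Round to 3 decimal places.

0.890

Var(C) = 2.3² + 1.9² + 1.6² + 2·[4.37·0.28 + 3.68·0.56 + 3.04·0.26] = 11.46 + 8.1496 = 19.6096.
With uncorrelated errors the cross-covariances are all true-score covariance, so they carry over unchanged; only the diagonal terms shrink to ρᵢσᵢ².
True-score variance = [2.3²·0.74 + 1.9²·0.92 + 1.6²·0.81] + 8.1496 = 9.3094 + 8.1496 = 17.459.
Reliability = 17.459 / 19.6096 = 0.890.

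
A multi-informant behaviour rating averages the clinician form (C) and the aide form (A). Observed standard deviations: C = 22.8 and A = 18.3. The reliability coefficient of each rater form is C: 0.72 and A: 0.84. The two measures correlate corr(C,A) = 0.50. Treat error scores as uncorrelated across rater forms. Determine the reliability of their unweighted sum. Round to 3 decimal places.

Var(C+A) = 22.8² + 18.3² + 2·[22.8·18.3·0.50] = 854.73 + 417.24 = 1271.97.
With uncorrelated errors the cross-covariances are all true-score covariance, so they carry over unchanged; only the diagonal terms shrink to ρᵢσᵢ².
True-score variance = [22.8²·0.72 + 18.3²·0.84] + 417.24 = 655.592 + 417.24 = 1072.83.
Reliability = 1072.83 / 1271.97 = 0.843.

0.843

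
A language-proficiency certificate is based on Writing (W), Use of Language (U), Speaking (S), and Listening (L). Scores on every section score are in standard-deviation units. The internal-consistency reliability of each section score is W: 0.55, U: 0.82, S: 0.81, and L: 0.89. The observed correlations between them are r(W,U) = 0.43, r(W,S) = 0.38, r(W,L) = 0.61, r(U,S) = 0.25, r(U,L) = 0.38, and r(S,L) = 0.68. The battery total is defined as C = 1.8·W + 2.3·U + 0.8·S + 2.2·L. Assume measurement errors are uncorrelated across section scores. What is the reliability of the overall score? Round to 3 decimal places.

Var(C) = 1.8² + 2.3² + 0.8² + 2.2² + 2·[4.14·0.43 + 1.44·0.38 + 3.96·0.61 + 1.84·0.25 + 5.06·0.38 + 1.76·0.68] = 14.01 + 16.6452 = 30.6552.
With uncorrelated errors the cross-covariances are all true-score covariance, so they carry over unchanged; only the diagonal terms shrink to ρᵢσᵢ².
True-score variance = [1.8²·0.55 + 2.3²·0.82 + 0.8²·0.81 + 2.2²·0.89] + 16.6452 = 10.9458 + 16.6452 = 27.591.
Reliability = 27.591 / 30.6552 = 0.900.

0.900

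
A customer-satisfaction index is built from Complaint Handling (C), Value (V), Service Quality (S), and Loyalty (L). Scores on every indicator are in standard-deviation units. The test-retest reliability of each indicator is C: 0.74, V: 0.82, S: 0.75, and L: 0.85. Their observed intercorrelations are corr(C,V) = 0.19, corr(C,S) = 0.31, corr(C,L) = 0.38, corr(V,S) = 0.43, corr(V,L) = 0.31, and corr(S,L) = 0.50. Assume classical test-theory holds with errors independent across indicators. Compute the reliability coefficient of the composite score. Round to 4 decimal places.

0.8981

Var(C+V+S+L) = 4 + 2·[0.19 + 0.31 + 0.38 + 0.43 + 0.31 + 0.50] = 4 + 4.24 = 8.24.
Under uncorrelated errors the observed covariances equal the true-score covariances, so only the own-variance terms attenuate.
True-score variance = [0.74 + 0.82 + 0.75 + 0.85] + 4.24 = 3.16 + 4.24 = 7.4.
Reliability = 7.4 / 8.24 = 0.8981.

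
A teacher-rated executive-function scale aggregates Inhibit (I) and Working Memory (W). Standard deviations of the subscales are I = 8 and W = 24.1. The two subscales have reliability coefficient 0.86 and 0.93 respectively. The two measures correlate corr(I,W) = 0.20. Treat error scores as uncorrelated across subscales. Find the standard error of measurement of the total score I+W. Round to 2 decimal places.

7.04

Var(total) = 644.81 + 77.12 = 721.93.
True-score variance = 595.193 + 77.12 = 672.313, so reliability = 0.9313.
Error variance = 721.93 − 672.313 = 49.6167; SEM = √49.6167 = 7.04.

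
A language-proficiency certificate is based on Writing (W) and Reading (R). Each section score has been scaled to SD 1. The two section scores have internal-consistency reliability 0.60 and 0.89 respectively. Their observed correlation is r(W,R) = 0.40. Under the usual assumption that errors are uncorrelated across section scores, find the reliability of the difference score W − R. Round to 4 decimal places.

0.5750

Var(W−R) = 1 + 1 − 2·0.40 = 2 − 0.8 = 1.2.
With uncorrelated errors the cross-covariances are all true-score covariance, so they carry over unchanged; only the diagonal terms shrink to ρᵢσᵢ².
True-score variance = [0.60 + 0.89] − 0.8 = 1.49 − 0.8 = 0.69.
Reliability = 0.69 / 1.2 = 0.5750.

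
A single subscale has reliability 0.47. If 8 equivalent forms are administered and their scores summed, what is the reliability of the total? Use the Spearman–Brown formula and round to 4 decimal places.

ρ_k = kρ / (1 + (k−1)ρ) = 8·0.47 / (1 + 7·0.47) = 3.760 / 4.290 = 0.8765.

0.8765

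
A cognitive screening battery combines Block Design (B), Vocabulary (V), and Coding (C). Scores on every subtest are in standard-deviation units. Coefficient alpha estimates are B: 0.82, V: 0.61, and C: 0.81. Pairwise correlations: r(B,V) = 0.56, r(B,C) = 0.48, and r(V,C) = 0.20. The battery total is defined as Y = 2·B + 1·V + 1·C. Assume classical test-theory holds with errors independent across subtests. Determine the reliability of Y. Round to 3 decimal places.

Var(Y) = 2² + 1 + 1 + 2·[2·0.56 + 2·0.48 + 0.20] = 6 + 4.56 = 10.56.
Because errors are independent across components, Cov(Tᵢ,Tⱼ) = Cov(Xᵢ,Xⱼ); the off-diagonal part of the true-score variance is the same as above.
True-score variance = [2²·0.82 + 0.61 + 0.81] + 4.56 = 4.7 + 4.56 = 9.26.
Reliability = 9.26 / 10.56 = 0.877.

0.877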